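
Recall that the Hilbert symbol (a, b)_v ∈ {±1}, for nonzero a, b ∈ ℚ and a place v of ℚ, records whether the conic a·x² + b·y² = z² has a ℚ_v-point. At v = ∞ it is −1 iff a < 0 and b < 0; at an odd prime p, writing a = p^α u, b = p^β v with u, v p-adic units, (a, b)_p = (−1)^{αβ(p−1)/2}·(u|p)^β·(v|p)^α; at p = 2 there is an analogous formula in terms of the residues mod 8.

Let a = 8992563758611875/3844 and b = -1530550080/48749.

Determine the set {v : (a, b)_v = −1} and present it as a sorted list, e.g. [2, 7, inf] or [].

Mod squares: a ≡ 289731, b ≡ -145. Check v ∈ {∞, 2, 3, 5, 13, 17, 19, 23, 29, 31, 41}.
v=31: a=31^-2·(≡5), b=31^0·(≡16) mod 31; (5|31)=+1, (16|31)=+1; (−1)^{-2·0·15}·(+1)^0·(+1)^-2 = +1.
v=41: a=41^0·(≡31), b=41^-2·(≡6) mod 41; (31|41)=+1, (6|41)=-1; (−1)^{0·-2·20}·(+1)^-2·(-1)^0 = +1.
v=23: a=23^1·(≡3), b=23^0·(≡16) mod 23; (3|23)=+1, (16|23)=+1; (−1)^{1·0·11}·(+1)^0·(+1)^1 = +1.
v=5: a=5^4·(≡1), b=5^1·(≡1) mod 5; (1|5)=+1, (1|5)=+1; (−1)^{4·1·2}·(+1)^1·(+1)^4 = +1.
v=17: a=17^1·(≡4), b=17^0·(≡4) mod 17; (4|17)=+1, (4|17)=+1; (−1)^{1·0·8}·(+1)^0·(+1)^1 = +1.
v=13: a=13^1·(≡2), b=13^0·(≡7) mod 13; (2|13)=-1, (7|13)=-1; (−1)^{1·0·6}·(-1)^0·(-1)^1 = -1.
v=19: a=19^1·(≡17), b=19^0·(≡9) mod 19; (17|19)=+1, (9|19)=+1; (−1)^{1·0·9}·(+1)^0·(+1)^1 = +1.
v=29: a=29^2·(≡18), b=29^-1·(≡28) mod 29; (18|29)=-1, (28|29)=+1; (−1)^{2·-1·14}·(-1)^-1·(+1)^2 = -1.
v=∞: 289731 > 0 and -145 < 0  ⇒  (a,b)_∞ = +1.
v=2: v_2(a)=-2, v_2(b)=6; units ≡ 3, 7 (mod 8); ε·ε+αω+βω = 1·1+-2·0+6·1 ≡ 1  ⇒  (a,b)_2 = -1.
v=3: a=3^11·(≡1), b=3^14·(≡2) mod 3; (1|3)=+1, (2|3)=-1; (−1)^{11·14·1}·(+1)^14·(-1)^11 = -1.
(289731, -145 / ℚ) ramifies at {2, 3, 13, 29}: a division algebra.

[2, 3, 13, 29]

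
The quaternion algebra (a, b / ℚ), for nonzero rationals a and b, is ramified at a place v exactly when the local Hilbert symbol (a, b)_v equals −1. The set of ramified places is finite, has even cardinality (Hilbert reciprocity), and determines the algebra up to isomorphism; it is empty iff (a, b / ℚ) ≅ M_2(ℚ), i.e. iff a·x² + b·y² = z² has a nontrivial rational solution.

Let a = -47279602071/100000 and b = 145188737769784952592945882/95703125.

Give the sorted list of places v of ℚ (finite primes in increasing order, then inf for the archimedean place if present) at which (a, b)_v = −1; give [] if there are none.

(a, b) ≡ (-119510, 107439490) mod (ℚ^×)²; places V = {2, 3, 5, 7, 11, 13, 17, 19, 29, 31, 37, ∞}.
(a,b)_31: α=0, u≡15; β=1, v≡15 (mod 31); (15|31)=-1, (15|31)=-1; sign (−1)^0·-1^1·-1^0 = -1.
(a,b)_3: α=4, u≡1; β=4, v≡1 (mod 3); (1|3)=+1, (1|3)=+1; sign (−1)^0·+1^4·+1^4 = +1.
(a,b)_13: α=2, u≡4; β=6, v≡11 (mod 13); (4|13)=+1, (11|13)=-1; sign (−1)^0·+1^6·-1^2 = +1.
(a,b)_11: α=0, u≡9; β=2, v≡5 (mod 11); (9|11)=+1, (5|11)=+1; sign (−1)^0·+1^2·+1^0 = +1.
(a,b)_29: α=0, u≡4; β=1, v≡2 (mod 29); (4|29)=+1, (2|29)=-1; sign (−1)^0·+1^1·-1^0 = +1.
(a,b)_∞: sgn(-119510)=−, sgn(107439490)=+, so +1.
(a,b)_19: α=1, u≡14; β=3, v≡16 (mod 19); (14|19)=-1, (16|19)=+1; sign (−1)^1·-1^3·+1^1 = +1.
(a,b)_17: α=3, u≡13; β=3, v≡16 (mod 17); (13|17)=+1, (16|17)=+1; sign (−1)^0·+1^3·+1^3 = +1.
(a,b)_2: α=-5, β=1; u≡5, v≡1 (mod 8); ε(u)ε(v)=0·0, αω(v)=-5·0, βω(u)=1·1; sum ≡ 1  ⇒  -1.
(a,b)_5: α=-5, u≡2; β=-9, v≡3 (mod 5); (2|5)=-1, (3|5)=-1; sign (−1)^0·-1^-9·-1^-5 = +1.
(a,b)_37: α=1, u≡34; β=3, v≡34 (mod 37); (34|37)=+1, (34|37)=+1; sign (−1)^0·+1^3·+1^1 = +1.
(a,b)_7: α=0, u≡1; β=-2, v≡1 (mod 7); (1|7)=+1, (1|7)=+1; sign (−1)^0·+1^-2·+1^0 = +1.
|Ram(-119510, 107439490)| = 2, even; anisotropic at {2, 31}.

[2, 31]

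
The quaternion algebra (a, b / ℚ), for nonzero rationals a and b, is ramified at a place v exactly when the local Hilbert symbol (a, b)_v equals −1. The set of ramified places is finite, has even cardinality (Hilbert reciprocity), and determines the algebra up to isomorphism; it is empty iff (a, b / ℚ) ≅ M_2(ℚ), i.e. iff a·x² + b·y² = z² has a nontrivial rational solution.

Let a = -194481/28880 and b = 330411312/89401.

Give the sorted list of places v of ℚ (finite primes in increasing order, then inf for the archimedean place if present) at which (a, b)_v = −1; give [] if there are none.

Mod squares: a ≡ -5, b ≡ 43. Check v ∈ {∞, 2, 3, 5, 7, 11, 13, 19, 23, 43}.
v=11: a=11^0·(≡2), b=11^2·(≡8) mod 11; (2|11)=-1, (8|11)=-1; (−1)^{0·2·5}·(-1)^2·(-1)^0 = +1.
v=3: a=3^4·(≡1), b=3^4·(≡1) mod 3; (1|3)=+1, (1|3)=+1; (−1)^{4·4·1}·(+1)^4·(+1)^4 = +1.
v=2: v_2(a)=-4, v_2(b)=4; units ≡ 3, 3 (mod 8); ε·ε+αω+βω = 1·1+-4·1+4·1 ≡ 1  ⇒  (a,b)_2 = -1.
v=∞: -5 < 0 and 43 > 0  ⇒  (a,b)_∞ = +1.
v=43: a=43^0·(≡21), b=43^1·(≡14) mod 43; (21|43)=+1, (14|43)=+1; (−1)^{0·1·21}·(+1)^1·(+1)^0 = +1.
v=7: a=7^4·(≡2), b=7^2·(≡4) mod 7; (2|7)=+1, (4|7)=+1; (−1)^{4·2·3}·(+1)^2·(+1)^4 = +1.
v=19: a=19^-2·(≡15), b=19^0·(≡16) mod 19; (15|19)=-1, (16|19)=+1; (−1)^{-2·0·9}·(-1)^0·(+1)^-2 = +1.
v=13: a=13^0·(≡11), b=13^-2·(≡4) mod 13; (11|13)=-1, (4|13)=+1; (−1)^{0·-2·6}·(-1)^-2·(+1)^0 = +1.
v=23: a=23^0·(≡2), b=23^-2·(≡15) mod 23; (2|23)=+1, (15|23)=-1; (−1)^{0·-2·11}·(+1)^-2·(-1)^0 = +1.
v=5: a=5^-1·(≡4), b=5^0·(≡2) mod 5; (4|5)=+1, (2|5)=-1; (−1)^{-1·0·2}·(+1)^0·(-1)^-1 = -1.
|Ram(-5, 43)| = 2, even; anisotropic at {2, 5}.

[2, 5]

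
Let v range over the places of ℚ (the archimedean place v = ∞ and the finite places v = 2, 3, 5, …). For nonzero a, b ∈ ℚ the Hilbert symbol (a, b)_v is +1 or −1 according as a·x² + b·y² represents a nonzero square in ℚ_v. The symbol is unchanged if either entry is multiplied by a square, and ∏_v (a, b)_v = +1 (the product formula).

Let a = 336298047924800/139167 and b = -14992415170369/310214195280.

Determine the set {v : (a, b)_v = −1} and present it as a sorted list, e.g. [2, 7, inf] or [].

[2, 13, 19, 29, 37, 41]

(a, b) ≡ (1749469631, -8645) mod (ℚ^×)²; places V = {2, 3, 5, 7, 11, 13, 17, 19, 23, 29, 37, 41, 47, ∞}.
(a,b)_3: α=-2, u≡2; β=-4, v≡1 (mod 3); (2|3)=-1, (1|3)=+1; sign (−1)^0·-1^-4·+1^-2 = +1.
(a,b)_41: α=1, u≡33; β=0, v≡24 (mod 41); (33|41)=+1, (24|41)=-1; sign (−1)^0·+1^0·-1^1 = -1.
(a,b)_7: α=-1, u≡3; β=1, v≡2 (mod 7); (3|7)=-1, (2|7)=+1; sign (−1)^1·-1^1·+1^-1 = +1.
(a,b)_11: α=0, u≡10; β=-2, v≡3 (mod 11); (10|11)=-1, (3|11)=+1; sign (−1)^0·-1^-2·+1^0 = +1.
(a,b)_23: α=1, u≡21; β=0, v≡18 (mod 23); (21|23)=-1, (18|23)=+1; sign (−1)^0·-1^0·+1^1 = +1.
(a,b)_47: α=-2, u≡39; β=0, v≡7 (mod 47); (39|47)=-1, (7|47)=+1; sign (−1)^0·-1^0·+1^-2 = +1.
(a,b)_19: α=1, u≡5; β=3, v≡11 (mod 19); (5|19)=+1, (11|19)=+1; sign (−1)^1·+1^3·+1^1 = -1.
(a,b)_13: α=1, u≡10; β=5, v≡8 (mod 13); (10|13)=+1, (8|13)=-1; sign (−1)^0·+1^5·-1^1 = -1.
(a,b)_5: α=2, u≡1; β=-1, v≡1 (mod 5); (1|5)=+1, (1|5)=+1; sign (−1)^0·+1^-1·+1^2 = +1.
(a,b)_37: α=1, u≡25; β=-2, v≡13 (mod 37); (25|37)=+1, (13|37)=-1; sign (−1)^0·+1^-2·-1^1 = -1.
(a,b)_∞: sgn(1749469631)=+, sgn(-8645)=−, so +1.
(a,b)_17: α=0, u≡12; β=-2, v≡8 (mod 17); (12|17)=-1, (8|17)=+1; sign (−1)^0·-1^-2·+1^0 = +1.
(a,b)_29: α=3, u≡12; β=2, v≡15 (mod 29); (12|29)=-1, (15|29)=-1; sign (−1)^0·-1^2·-1^3 = -1.
(a,b)_2: α=6, β=-4; u≡7, v≡3 (mod 8); ε(u)ε(v)=1·1, αω(v)=6·1, βω(u)=-4·0; sum ≡ 1  ⇒  -1.
Ram(1749469631, -8645) = {2, 13, 19, 29, 37, 41}; no ℚ_2-point on the conic.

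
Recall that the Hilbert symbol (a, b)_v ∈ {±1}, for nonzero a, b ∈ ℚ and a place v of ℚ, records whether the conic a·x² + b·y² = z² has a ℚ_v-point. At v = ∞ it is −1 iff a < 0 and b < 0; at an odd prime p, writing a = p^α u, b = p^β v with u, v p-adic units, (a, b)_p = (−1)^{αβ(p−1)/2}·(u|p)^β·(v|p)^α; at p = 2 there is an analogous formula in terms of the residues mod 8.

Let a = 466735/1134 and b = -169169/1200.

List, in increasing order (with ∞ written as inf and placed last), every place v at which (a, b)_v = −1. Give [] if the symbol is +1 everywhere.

(a, b) ≡ (22610, -3003) mod (ℚ^×)²; places V = {2, 3, 5, 7, 11, 13, 17, 19, ∞}.
(a,b)_2: α=-1, β=-4; u≡1, v≡5 (mod 8); ε(u)ε(v)=0·0, αω(v)=-1·1, βω(u)=-4·0; sum ≡ 1  ⇒  -1.
(a,b)_19: α=1, u≡13; β=0, v≡15 (mod 19); (13|19)=-1, (15|19)=-1; sign (−1)^0·-1^0·-1^1 = -1.
(a,b)_13: α=0, u≡3; β=3, v≡10 (mod 13); (3|13)=+1, (10|13)=+1; sign (−1)^0·+1^3·+1^0 = +1.
(a,b)_17: α=3, u≡15; β=0, v≡10 (mod 17); (15|17)=+1, (10|17)=-1; sign (−1)^0·+1^0·-1^3 = -1.
(a,b)_11: α=0, u≡5; β=1, v≡10 (mod 11); (5|11)=+1, (10|11)=-1; sign (−1)^0·+1^1·-1^0 = +1.
(a,b)_3: α=-4, u≡2; β=-1, v≡1 (mod 3); (2|3)=-1, (1|3)=+1; sign (−1)^0·-1^-1·+1^-4 = -1.
(a,b)_5: α=1, u≡3; β=-2, v≡2 (mod 5); (3|5)=-1, (2|5)=-1; sign (−1)^0·-1^-2·-1^1 = -1.
(a,b)_7: α=-1, u≡3; β=1, v≡6 (mod 7); (3|7)=-1, (6|7)=-1; sign (−1)^1·-1^1·-1^-1 = -1.
(a,b)_∞: sgn(22610)=+, sgn(-3003)=−, so +1.
Ram(22610, -3003) = {2, 3, 5, 7, 17, 19}; no ℚ_2-point on the conic.

[2, 3, 5, 7, 17, 19]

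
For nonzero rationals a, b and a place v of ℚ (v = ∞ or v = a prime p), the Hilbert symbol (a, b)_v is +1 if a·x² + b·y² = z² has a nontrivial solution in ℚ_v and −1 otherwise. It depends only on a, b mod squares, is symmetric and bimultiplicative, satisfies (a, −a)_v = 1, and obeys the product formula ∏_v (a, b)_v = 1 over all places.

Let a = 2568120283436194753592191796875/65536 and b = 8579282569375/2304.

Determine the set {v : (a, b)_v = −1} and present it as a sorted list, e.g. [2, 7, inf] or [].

[2, 7, 23, 41]

(a, b) ≡ (34891, 204631) mod (ℚ^×)²; places V = {2, 3, 5, 7, 23, 31, 37, 41, ∞}.
(a,b)_7: α=6, u≡5; β=3, v≡1 (mod 7); (5|7)=-1, (1|7)=+1; sign (−1)^0·-1^3·+1^6 = -1.
(a,b)_41: α=3, u≡8; β=1, v≡3 (mod 41); (8|41)=+1, (3|41)=-1; sign (−1)^0·+1^1·-1^3 = -1.
(a,b)_5: α=8, u≡1; β=4, v≡4 (mod 5); (1|5)=+1, (4|5)=+1; sign (−1)^0·+1^4·+1^8 = +1.
(a,b)_23: α=3, u≡5; β=1, v≡17 (mod 23); (5|23)=-1, (17|23)=-1; sign (−1)^1·-1^1·-1^3 = -1.
(a,b)_2: α=-16, β=-8; u≡3, v≡7 (mod 8); ε(u)ε(v)=1·1, αω(v)=-16·0, βω(u)=-8·1; sum ≡ 1  ⇒  -1.
(a,b)_37: α=5, u≡14; β=2, v≡25 (mod 37); (14|37)=-1, (25|37)=+1; sign (−1)^0·-1^2·+1^5 = +1.
(a,b)_∞: sgn(34891)=+, sgn(204631)=+, so +1.
(a,b)_3: α=0, u≡1; β=-2, v≡1 (mod 3); (1|3)=+1, (1|3)=+1; sign (−1)^0·+1^-2·+1^0 = +1.
(a,b)_31: α=2, u≡8; β=1, v≡3 (mod 31); (8|31)=+1, (3|31)=-1; sign (−1)^0·+1^1·-1^2 = +1.
|Ram(34891, 204631)| = 4, even; anisotropic at {2, 7, 23, 41}.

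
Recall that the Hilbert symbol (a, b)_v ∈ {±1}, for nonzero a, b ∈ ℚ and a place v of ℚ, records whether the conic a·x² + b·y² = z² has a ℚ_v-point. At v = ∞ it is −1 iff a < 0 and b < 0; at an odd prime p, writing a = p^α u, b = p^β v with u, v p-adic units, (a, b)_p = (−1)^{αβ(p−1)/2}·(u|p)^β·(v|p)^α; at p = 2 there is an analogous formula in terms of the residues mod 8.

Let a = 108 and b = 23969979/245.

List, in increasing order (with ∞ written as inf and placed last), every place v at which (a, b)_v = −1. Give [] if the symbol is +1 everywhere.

[2, 3, 5, 29]

(a, b) ≡ (3, 110055) mod (ℚ^×)²; places V = {2, 3, 5, 7, 11, 23, 29, ∞}.
(a,b)_2: α=2, β=0; u≡3, v≡7 (mod 8); ε(u)ε(v)=1·1, αω(v)=2·0, βω(u)=0·1; sum ≡ 1  ⇒  -1.
(a,b)_23: α=0, u≡16; β=1, v≡9 (mod 23); (16|23)=+1, (9|23)=+1; sign (−1)^0·+1^1·+1^0 = +1.
(a,b)_∞: sgn(3)=+, sgn(110055)=+, so +1.
(a,b)_29: α=0, u≡21; β=1, v≡24 (mod 29); (21|29)=-1, (24|29)=+1; sign (−1)^0·-1^1·+1^0 = -1.
(a,b)_7: α=0, u≡3; β=-2, v≡1 (mod 7); (3|7)=-1, (1|7)=+1; sign (−1)^0·-1^-2·+1^0 = +1.
(a,b)_5: α=0, u≡3; β=-1, v≡1 (mod 5); (3|5)=-1, (1|5)=+1; sign (−1)^0·-1^-1·+1^0 = -1.
(a,b)_3: α=3, u≡1; β=3, v≡1 (mod 3); (1|3)=+1, (1|3)=+1; sign (−1)^1·+1^3·+1^3 = -1.
(a,b)_11: α=0, u≡9; β=3, v≡8 (mod 11); (9|11)=+1, (8|11)=-1; sign (−1)^0·+1^3·-1^0 = +1.
Ram(3, 110055) = {2, 3, 5, 29}; no ℚ_2-point on the conic.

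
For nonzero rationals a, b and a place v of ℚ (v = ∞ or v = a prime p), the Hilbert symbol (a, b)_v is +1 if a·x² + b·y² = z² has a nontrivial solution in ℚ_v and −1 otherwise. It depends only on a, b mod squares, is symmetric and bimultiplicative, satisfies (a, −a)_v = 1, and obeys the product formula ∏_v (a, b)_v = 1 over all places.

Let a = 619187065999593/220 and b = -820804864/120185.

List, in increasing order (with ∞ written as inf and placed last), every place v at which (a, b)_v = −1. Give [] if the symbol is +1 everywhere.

Mod squares: a ≡ 504735, b ≡ -393965. Check v ∈ {∞, 2, 3, 5, 7, 11, 13, 19, 23, 29, 43, 53}.
v=13: a=13^4·(≡9), b=13^-1·(≡2) mod 13; (9|13)=+1, (2|13)=-1; (−1)^{4·-1·6}·(+1)^-1·(-1)^4 = +1.
v=11: a=11^-1·(≡4), b=11^1·(≡3) mod 11; (4|11)=+1, (3|11)=+1; (−1)^{-1·1·5}·(+1)^1·(+1)^-1 = -1.
v=29: a=29^2·(≡2), b=29^1·(≡4) mod 29; (2|29)=-1, (4|29)=+1; (−1)^{2·1·14}·(-1)^1·(+1)^2 = -1.
v=3: a=3^1·(≡2), b=3^0·(≡1) mod 3; (2|3)=-1, (1|3)=+1; (−1)^{1·0·1}·(-1)^0·(+1)^1 = +1.
v=5: a=5^-1·(≡2), b=5^-1·(≡3) mod 5; (2|5)=-1, (3|5)=-1; (−1)^{-1·-1·2}·(-1)^-1·(-1)^-1 = +1.
v=23: a=23^1·(≡18), b=23^2·(≡1) mod 23; (18|23)=+1, (1|23)=+1; (−1)^{1·2·11}·(+1)^2·(+1)^1 = +1.
v=43: a=43^0·(≡16), b=43^-2·(≡25) mod 43; (16|43)=+1, (25|43)=+1; (−1)^{0·-2·21}·(+1)^-2·(+1)^0 = +1.
v=19: a=19^1·(≡3), b=19^1·(≡12) mod 19; (3|19)=-1, (12|19)=-1; (−1)^{1·1·9}·(-1)^1·(-1)^1 = -1.
v=2: v_2(a)=-2, v_2(b)=8; units ≡ 7, 3 (mod 8); ε·ε+αω+βω = 1·1+-2·1+8·0 ≡ 1  ⇒  (a,b)_2 = -1.
v=7: a=7^1·(≡6), b=7^0·(≡1) mod 7; (6|7)=-1, (1|7)=+1; (−1)^{1·0·3}·(-1)^0·(+1)^1 = +1.
v=53: a=53^2·(≡42), b=53^0·(≡9) mod 53; (42|53)=+1, (9|53)=+1; (−1)^{2·0·26}·(+1)^0·(+1)^2 = +1.
v=∞: 504735 > 0 and -393965 < 0  ⇒  (a,b)_∞ = +1.
(504735, -393965 / ℚ) ramifies at {2, 11, 19, 29}: a division algebra.

[2, 11, 19, 29]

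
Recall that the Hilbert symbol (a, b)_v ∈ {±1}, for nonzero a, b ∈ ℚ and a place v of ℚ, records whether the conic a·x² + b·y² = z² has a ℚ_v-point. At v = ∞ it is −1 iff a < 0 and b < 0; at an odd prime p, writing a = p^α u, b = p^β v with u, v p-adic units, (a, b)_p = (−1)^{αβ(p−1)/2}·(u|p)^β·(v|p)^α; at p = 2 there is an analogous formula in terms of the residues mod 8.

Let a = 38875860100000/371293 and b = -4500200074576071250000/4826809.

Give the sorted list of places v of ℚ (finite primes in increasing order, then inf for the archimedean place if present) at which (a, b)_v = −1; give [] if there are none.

[2, 5, 7, 13, 19, 29]

(a, b) ≡ (8523970, -85) mod (ℚ^×)²; places V = {2, 5, 7, 11, 13, 17, 19, 29, ∞}.
(a,b)_5: α=5, u≡4; β=7, v≡2 (mod 5); (4|5)=+1, (2|5)=-1; sign (−1)^0·+1^7·-1^5 = -1.
(a,b)_17: α=1, u≡5; β=1, v≡11 (mod 17); (5|17)=-1, (11|17)=-1; sign (−1)^0·-1^1·-1^1 = +1.
(a,b)_19: α=1, u≡8; β=2, v≡3 (mod 19); (8|19)=-1, (3|19)=-1; sign (−1)^0·-1^2·-1^1 = -1.
(a,b)_11: α=2, u≡1; β=2, v≡9 (mod 11); (1|11)=+1, (9|11)=+1; sign (−1)^0·+1^2·+1^2 = +1.
(a,b)_29: α=1, u≡2; β=2, v≡11 (mod 29); (2|29)=-1, (11|29)=-1; sign (−1)^0·-1^2·-1^1 = -1.
(a,b)_∞: sgn(8523970)=+, sgn(-85)=−, so +1.
(a,b)_2: α=5, β=4; u≡1, v≡3 (mod 8); ε(u)ε(v)=0·1, αω(v)=5·1, βω(u)=4·0; sum ≡ 1  ⇒  -1.
(a,b)_13: α=-5, u≡1; β=-6, v≡8 (mod 13); (1|13)=+1, (8|13)=-1; sign (−1)^0·+1^-6·-1^-5 = -1.
(a,b)_7: α=3, u≡4; β=8, v≡5 (mod 7); (4|7)=+1, (5|7)=-1; sign (−1)^0·+1^8·-1^3 = -1.
|Ram(8523970, -85)| = 6, even; anisotropic at {2, 5, 7, 13, 19, 29}.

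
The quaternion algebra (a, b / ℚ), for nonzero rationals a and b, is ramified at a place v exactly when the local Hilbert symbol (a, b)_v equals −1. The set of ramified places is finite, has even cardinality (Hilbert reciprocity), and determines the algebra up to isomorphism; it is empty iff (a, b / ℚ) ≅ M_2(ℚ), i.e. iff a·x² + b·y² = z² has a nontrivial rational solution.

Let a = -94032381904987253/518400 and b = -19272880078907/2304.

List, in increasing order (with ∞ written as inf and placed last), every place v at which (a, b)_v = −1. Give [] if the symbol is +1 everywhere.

[41, inf]

(a, b) ≡ (-47957, -16523) mod (ℚ^×)²; places V = {2, 3, 5, 7, 13, 17, 31, 41, ∞}.
(a,b)_31: α=1, u≡17; β=1, v≡1 (mod 31); (17|31)=-1, (1|31)=+1; sign (−1)^1·-1^1·+1^1 = +1.
(a,b)_2: α=-8, β=-8; u≡3, v≡5 (mod 8); ε(u)ε(v)=1·0, αω(v)=-8·1, βω(u)=-8·1; sum ≡ 0  ⇒  +1.
(a,b)_41: α=4, u≡35; β=3, v≡30 (mod 41); (35|41)=-1, (30|41)=-1; sign (−1)^0·-1^3·-1^4 = -1.
(a,b)_∞: sgn(-47957)=−, sgn(-16523)=−, so -1.
(a,b)_13: α=1, u≡4; β=1, v≡4 (mod 13); (4|13)=+1, (4|13)=+1; sign (−1)^0·+1^1·+1^1 = +1.
(a,b)_7: α=5, u≡4; β=4, v≡1 (mod 7); (4|7)=+1, (1|7)=+1; sign (−1)^0·+1^4·+1^5 = +1.
(a,b)_17: α=3, u≡8; β=2, v≡1 (mod 17); (8|17)=+1, (1|17)=+1; sign (−1)^0·+1^2·+1^3 = +1.
(a,b)_5: α=-2, u≡2; β=0, v≡2 (mod 5); (2|5)=-1, (2|5)=-1; sign (−1)^0·-1^0·-1^-2 = +1.
(a,b)_3: α=-4, u≡1; β=-2, v≡1 (mod 3); (1|3)=+1, (1|3)=+1; sign (−1)^0·+1^-2·+1^-4 = +1.
|Ram(-47957, -16523)| = 2, even; anisotropic at {41, ∞}.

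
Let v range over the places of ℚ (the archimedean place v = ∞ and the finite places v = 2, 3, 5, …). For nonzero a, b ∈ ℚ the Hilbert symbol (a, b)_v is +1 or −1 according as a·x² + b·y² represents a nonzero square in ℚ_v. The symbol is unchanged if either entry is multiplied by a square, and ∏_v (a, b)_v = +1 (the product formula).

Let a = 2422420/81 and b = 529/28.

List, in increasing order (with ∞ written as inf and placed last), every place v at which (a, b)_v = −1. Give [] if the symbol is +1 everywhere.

Mod squares: a ≡ 5005, b ≡ 7. Check v ∈ {∞, 2, 3, 5, 7, 11, 13, 23}.
v=∞: 5005 > 0 and 7 > 0  ⇒  (a,b)_∞ = +1.
v=5: a=5^1·(≡4), b=5^0·(≡3) mod 5; (4|5)=+1, (3|5)=-1; (−1)^{1·0·2}·(+1)^0·(-1)^1 = -1.
v=11: a=11^3·(≡4), b=11^0·(≡2) mod 11; (4|11)=+1, (2|11)=-1; (−1)^{3·0·5}·(+1)^0·(-1)^3 = -1.
v=7: a=7^1·(≡2), b=7^-1·(≡1) mod 7; (2|7)=+1, (1|7)=+1; (−1)^{1·-1·3}·(+1)^-1·(+1)^1 = -1.
v=23: a=23^0·(≡5), b=23^2·(≡14) mod 23; (5|23)=-1, (14|23)=-1; (−1)^{0·2·11}·(-1)^2·(-1)^0 = +1.
v=2: v_2(a)=2, v_2(b)=-2; units ≡ 5, 7 (mod 8); ε·ε+αω+βω = 0·1+2·0+-2·1 ≡ 0  ⇒  (a,b)_2 = +1.
v=3: a=3^-4·(≡1), b=3^0·(≡1) mod 3; (1|3)=+1, (1|3)=+1; (−1)^{-4·0·1}·(+1)^0·(+1)^-4 = +1.
v=13: a=13^1·(≡8), b=13^0·(≡11) mod 13; (8|13)=-1, (11|13)=-1; (−1)^{1·0·6}·(-1)^0·(-1)^1 = -1.
|Ram(5005, 7)| = 4, even; anisotropic at {5, 7, 11, 13}.

[5, 7, 11, 13]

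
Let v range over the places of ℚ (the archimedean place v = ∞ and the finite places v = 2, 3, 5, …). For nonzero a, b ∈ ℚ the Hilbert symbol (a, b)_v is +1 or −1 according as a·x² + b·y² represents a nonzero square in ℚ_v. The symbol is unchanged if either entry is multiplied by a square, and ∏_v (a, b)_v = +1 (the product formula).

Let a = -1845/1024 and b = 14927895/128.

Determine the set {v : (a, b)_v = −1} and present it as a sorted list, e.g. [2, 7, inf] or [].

[5, 29, 31, 41]

(a, b) ≡ (-205, 368590) mod (ℚ^×)²; places V = {2, 3, 5, 29, 31, 41, ∞}.
(a,b)_2: α=-10, β=-7; u≡3, v≡7 (mod 8); ε(u)ε(v)=1·1, αω(v)=-10·0, βω(u)=-7·1; sum ≡ 0  ⇒  +1.
(a,b)_29: α=0, u≡27; β=1, v≡27 (mod 29); (27|29)=-1, (27|29)=-1; sign (−1)^0·-1^1·-1^0 = -1.
(a,b)_41: α=1, u≡4; β=1, v≡3 (mod 41); (4|41)=+1, (3|41)=-1; sign (−1)^0·+1^1·-1^1 = -1.
(a,b)_3: α=2, u≡2; β=4, v≡1 (mod 3); (2|3)=-1, (1|3)=+1; sign (−1)^0·-1^4·+1^2 = +1.
(a,b)_5: α=1, u≡4; β=1, v≡3 (mod 5); (4|5)=+1, (3|5)=-1; sign (−1)^0·+1^1·-1^1 = -1.
(a,b)_∞: sgn(-205)=−, sgn(368590)=+, so +1.
(a,b)_31: α=0, u≡15; β=1, v≡21 (mod 31); (15|31)=-1, (21|31)=-1; sign (−1)^0·-1^1·-1^0 = -1.
Ram(-205, 368590) = {5, 29, 31, 41}; no ℚ_5-point on the conic.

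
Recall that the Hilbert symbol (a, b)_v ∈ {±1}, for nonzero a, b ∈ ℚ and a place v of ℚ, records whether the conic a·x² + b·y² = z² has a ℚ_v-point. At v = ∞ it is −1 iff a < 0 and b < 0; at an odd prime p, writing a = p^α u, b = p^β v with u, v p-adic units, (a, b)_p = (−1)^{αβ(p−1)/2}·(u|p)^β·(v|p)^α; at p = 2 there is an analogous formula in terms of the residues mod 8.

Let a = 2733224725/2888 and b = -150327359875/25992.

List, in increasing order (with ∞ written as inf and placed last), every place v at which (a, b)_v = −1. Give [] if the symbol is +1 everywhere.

[5, 7]

Mod squares: a ≡ 2618, b ≡ -1190. Check v ∈ {∞, 2, 3, 5, 7, 11, 17, 19}.
v=11: a=11^1·(≡2), b=11^2·(≡5) mod 11; (2|11)=-1, (5|11)=+1; (−1)^{1·2·5}·(-1)^2·(+1)^1 = +1.
v=7: a=7^1·(≡6), b=7^1·(≡3) mod 7; (6|7)=-1, (3|7)=-1; (−1)^{1·1·3}·(-1)^1·(-1)^1 = -1.
v=3: a=3^0·(≡2), b=3^-2·(≡1) mod 3; (2|3)=-1, (1|3)=+1; (−1)^{0·-2·1}·(-1)^-2·(+1)^0 = +1.
v=∞: 2618 > 0 and -1190 < 0  ⇒  (a,b)_∞ = +1.
v=5: a=5^2·(≡3), b=5^3·(≡3) mod 5; (3|5)=-1, (3|5)=-1; (−1)^{2·3·2}·(-1)^3·(-1)^2 = -1.
v=17: a=17^5·(≡15), b=17^5·(≡16) mod 17; (15|17)=+1, (16|17)=+1; (−1)^{5·5·8}·(+1)^5·(+1)^5 = +1.
v=2: v_2(a)=-3, v_2(b)=-3; units ≡ 5, 5 (mod 8); ε·ε+αω+βω = 0·0+-3·1+-3·1 ≡ 0  ⇒  (a,b)_2 = +1.
v=19: a=19^-2·(≡14), b=19^-2·(≡1) mod 19; (14|19)=-1, (1|19)=+1; (−1)^{-2·-2·9}·(-1)^-2·(+1)^-2 = +1.
(2618, -1190 / ℚ) ramifies at {5, 7}: a division algebra.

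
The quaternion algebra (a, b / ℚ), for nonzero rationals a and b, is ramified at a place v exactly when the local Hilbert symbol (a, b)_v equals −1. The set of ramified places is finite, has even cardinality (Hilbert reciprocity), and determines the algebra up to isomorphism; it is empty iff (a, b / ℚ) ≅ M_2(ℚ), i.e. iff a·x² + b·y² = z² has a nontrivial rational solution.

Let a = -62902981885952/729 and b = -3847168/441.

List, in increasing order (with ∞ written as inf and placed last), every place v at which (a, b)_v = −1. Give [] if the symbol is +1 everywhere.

(a, b) ≡ (-17, -13) mod (ℚ^×)²; places V = {2, 3, 7, 13, 17, ∞}.
(a,b)_3: α=-6, u≡1; β=-2, v≡2 (mod 3); (1|3)=+1, (2|3)=-1; sign (−1)^0·+1^-2·-1^-6 = +1.
(a,b)_∞: sgn(-17)=−, sgn(-13)=−, so -1.
(a,b)_13: α=2, u≡10; β=1, v≡4 (mod 13); (10|13)=+1, (4|13)=+1; sign (−1)^0·+1^1·+1^2 = +1.
(a,b)_2: α=18, β=10; u≡7, v≡3 (mod 8); ε(u)ε(v)=1·1, αω(v)=18·1, βω(u)=10·0; sum ≡ 1  ⇒  -1.
(a,b)_7: α=0, u≡2; β=-2, v≡2 (mod 7); (2|7)=+1, (2|7)=+1; sign (−1)^0·+1^-2·+1^0 = +1.
(a,b)_17: α=5, u≡15; β=2, v≡1 (mod 17); (15|17)=+1, (1|17)=+1; sign (−1)^0·+1^2·+1^5 = +1.
(-17, -13 / ℚ) ramifies at {2, ∞}: a division algebra.

[2, inf]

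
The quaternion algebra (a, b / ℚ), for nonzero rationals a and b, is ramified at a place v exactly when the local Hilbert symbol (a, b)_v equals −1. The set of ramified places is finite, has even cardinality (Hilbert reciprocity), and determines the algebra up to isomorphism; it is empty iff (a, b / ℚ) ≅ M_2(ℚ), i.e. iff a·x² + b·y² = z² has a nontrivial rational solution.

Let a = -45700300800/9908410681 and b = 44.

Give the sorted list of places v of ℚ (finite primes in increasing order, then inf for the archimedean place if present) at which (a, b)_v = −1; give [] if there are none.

[2, 23]

(a, b) ≡ (-253, 11) mod (ℚ^×)²; places V = {2, 3, 5, 7, 11, 13, 19, 23, 31, ∞}.
(a,b)_2: α=14, β=2; u≡3, v≡3 (mod 8); ε(u)ε(v)=1·1, αω(v)=14·1, βω(u)=2·1; sum ≡ 1  ⇒  -1.
(a,b)_11: α=1, u≡10; β=1, v≡4 (mod 11); (10|11)=-1, (4|11)=+1; sign (−1)^1·-1^1·+1^1 = +1.
(a,b)_3: α=2, u≡2; β=0, v≡2 (mod 3); (2|3)=-1, (2|3)=-1; sign (−1)^0·-1^0·-1^2 = +1.
(a,b)_5: α=2, u≡3; β=0, v≡4 (mod 5); (3|5)=-1, (4|5)=+1; sign (−1)^0·-1^0·+1^2 = +1.
(a,b)_7: α=2, u≡3; β=0, v≡2 (mod 7); (3|7)=-1, (2|7)=+1; sign (−1)^0·-1^0·+1^2 = +1.
(a,b)_19: α=-2, u≡8; β=0, v≡6 (mod 19); (8|19)=-1, (6|19)=+1; sign (−1)^0·-1^0·+1^-2 = +1.
(a,b)_∞: sgn(-253)=−, sgn(11)=+, so +1.
(a,b)_31: α=-2, u≡23; β=0, v≡13 (mod 31); (23|31)=-1, (13|31)=-1; sign (−1)^0·-1^0·-1^-2 = +1.
(a,b)_13: α=-4, u≡5; β=0, v≡5 (mod 13); (5|13)=-1, (5|13)=-1; sign (−1)^0·-1^0·-1^-4 = +1.
(a,b)_23: α=1, u≡1; β=0, v≡21 (mod 23); (1|23)=+1, (21|23)=-1; sign (−1)^0·+1^0·-1^1 = -1.
Ram(-253, 11) = {2, 23}; no ℚ_2-point on the conic.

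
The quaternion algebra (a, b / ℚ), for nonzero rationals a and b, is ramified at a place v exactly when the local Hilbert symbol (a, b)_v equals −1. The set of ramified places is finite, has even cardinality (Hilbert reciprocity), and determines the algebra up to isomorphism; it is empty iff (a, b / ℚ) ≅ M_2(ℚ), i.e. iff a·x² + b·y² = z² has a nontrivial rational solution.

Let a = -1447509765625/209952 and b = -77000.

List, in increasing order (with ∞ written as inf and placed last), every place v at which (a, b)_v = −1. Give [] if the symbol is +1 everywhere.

[2, 5, 7, inf]

(a, b) ≡ (-2, -770) mod (ℚ^×)²; places V = {2, 3, 5, 7, 11, ∞}.
(a,b)_2: α=-5, β=3; u≡7, v≡7 (mod 8); ε(u)ε(v)=1·1, αω(v)=-5·0, βω(u)=3·0; sum ≡ 1  ⇒  -1.
(a,b)_5: α=12, u≡3; β=3, v≡4 (mod 5); (3|5)=-1, (4|5)=+1; sign (−1)^0·-1^3·+1^12 = -1.
(a,b)_11: α=2, u≡3; β=1, v≡7 (mod 11); (3|11)=+1, (7|11)=-1; sign (−1)^0·+1^1·-1^2 = +1.
(a,b)_3: α=-8, u≡1; β=0, v≡1 (mod 3); (1|3)=+1, (1|3)=+1; sign (−1)^0·+1^0·+1^-8 = +1.
(a,b)_∞: sgn(-2)=−, sgn(-770)=−, so -1.
(a,b)_7: α=2, u≡5; β=1, v≡4 (mod 7); (5|7)=-1, (4|7)=+1; sign (−1)^0·-1^1·+1^2 = -1.
|Ram(-2, -770)| = 4, even; anisotropic at {2, 5, 7, ∞}.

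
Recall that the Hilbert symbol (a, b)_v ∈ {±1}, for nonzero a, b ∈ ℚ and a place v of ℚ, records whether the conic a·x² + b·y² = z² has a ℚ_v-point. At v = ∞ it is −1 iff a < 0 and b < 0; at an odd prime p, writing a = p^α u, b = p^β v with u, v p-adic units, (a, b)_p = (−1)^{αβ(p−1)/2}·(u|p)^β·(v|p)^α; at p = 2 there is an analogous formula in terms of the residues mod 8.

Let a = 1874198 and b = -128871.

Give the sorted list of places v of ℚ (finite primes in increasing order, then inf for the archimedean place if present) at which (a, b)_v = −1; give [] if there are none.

[31, 37]

(a, b) ≡ (1874198, -1591) mod (ℚ^×)²; places V = {2, 3, 19, 31, 37, 43, ∞}.
(a,b)_37: α=1, u≡1; β=1, v≡32 (mod 37); (1|37)=+1, (32|37)=-1; sign (−1)^0·+1^1·-1^1 = -1.
(a,b)_31: α=1, u≡8; β=0, v≡27 (mod 31); (8|31)=+1, (27|31)=-1; sign (−1)^0·+1^0·-1^1 = -1.
(a,b)_∞: sgn(1874198)=+, sgn(-1591)=−, so +1.
(a,b)_3: α=0, u≡2; β=4, v≡2 (mod 3); (2|3)=-1, (2|3)=-1; sign (−1)^0·-1^4·-1^0 = +1.
(a,b)_43: α=1, u≡27; β=1, v≡13 (mod 43); (27|43)=-1, (13|43)=+1; sign (−1)^1·-1^1·+1^1 = +1.
(a,b)_19: α=1, u≡13; β=0, v≡6 (mod 19); (13|19)=-1, (6|19)=+1; sign (−1)^0·-1^0·+1^1 = +1.
(a,b)_2: α=1, β=0; u≡3, v≡1 (mod 8); ε(u)ε(v)=1·0, αω(v)=1·0, βω(u)=0·1; sum ≡ 0  ⇒  +1.
(1874198, -1591 / ℚ) ramifies at {31, 37}: a division algebra.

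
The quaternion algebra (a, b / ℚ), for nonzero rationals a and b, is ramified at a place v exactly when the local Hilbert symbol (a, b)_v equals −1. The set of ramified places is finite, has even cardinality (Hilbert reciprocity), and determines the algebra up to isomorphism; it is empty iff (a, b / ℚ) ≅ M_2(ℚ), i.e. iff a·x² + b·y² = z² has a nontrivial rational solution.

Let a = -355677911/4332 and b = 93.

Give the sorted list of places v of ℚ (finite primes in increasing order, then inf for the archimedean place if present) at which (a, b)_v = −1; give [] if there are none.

(a, b) ≡ (-3813, 93) mod (ℚ^×)²; places V = {2, 3, 19, 23, 31, 41, ∞}.
(a,b)_23: α=4, u≡5; β=0, v≡1 (mod 23); (5|23)=-1, (1|23)=+1; sign (−1)^0·-1^0·+1^4 = +1.
(a,b)_19: α=-2, u≡11; β=0, v≡17 (mod 19); (11|19)=+1, (17|19)=+1; sign (−1)^0·+1^0·+1^-2 = +1.
(a,b)_∞: sgn(-3813)=−, sgn(93)=+, so +1.
(a,b)_3: α=-1, u≡1; β=1, v≡1 (mod 3); (1|3)=+1, (1|3)=+1; sign (−1)^1·+1^1·+1^-1 = -1.
(a,b)_2: α=-2, β=0; u≡3, v≡5 (mod 8); ε(u)ε(v)=1·0, αω(v)=-2·1, βω(u)=0·1; sum ≡ 0  ⇒  +1.
(a,b)_41: α=1, u≡12; β=0, v≡11 (mod 41); (12|41)=-1, (11|41)=-1; sign (−1)^0·-1^0·-1^1 = -1.
(a,b)_31: α=1, u≡5; β=1, v≡3 (mod 31); (5|31)=+1, (3|31)=-1; sign (−1)^1·+1^1·-1^1 = +1.
Ram(-3813, 93) = {3, 41}; no ℚ_3-point on the conic.

[3, 41]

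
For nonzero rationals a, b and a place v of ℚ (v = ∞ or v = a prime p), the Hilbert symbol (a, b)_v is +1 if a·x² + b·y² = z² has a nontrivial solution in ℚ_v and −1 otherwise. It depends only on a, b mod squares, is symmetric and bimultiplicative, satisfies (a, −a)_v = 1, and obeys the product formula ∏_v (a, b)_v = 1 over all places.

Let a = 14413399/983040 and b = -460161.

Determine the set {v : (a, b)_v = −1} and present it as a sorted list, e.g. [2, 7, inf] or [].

Mod squares: a ≡ 36465, b ≡ -5681. Check v ∈ {∞, 2, 3, 5, 7, 11, 13, 17, 19, 23}.
v=3: a=3^-1·(≡2), b=3^4·(≡1) mod 3; (2|3)=-1, (1|3)=+1; (−1)^{-1·4·1}·(-1)^4·(+1)^-1 = +1.
v=17: a=17^1·(≡14), b=17^0·(≡12) mod 17; (14|17)=-1, (12|17)=-1; (−1)^{1·0·8}·(-1)^0·(-1)^1 = -1.
v=2: v_2(a)=-16, v_2(b)=0; units ≡ 1, 7 (mod 8); ε·ε+αω+βω = 0·1+-16·0+0·0 ≡ 0  ⇒  (a,b)_2 = +1.
v=23: a=23^0·(≡19), b=23^1·(≡3) mod 23; (19|23)=-1, (3|23)=+1; (−1)^{0·1·11}·(-1)^1·(+1)^0 = -1.
v=7: a=7^2·(≡2), b=7^0·(≡5) mod 7; (2|7)=+1, (5|7)=-1; (−1)^{2·0·3}·(+1)^0·(-1)^2 = +1.
v=13: a=13^1·(≡3), b=13^1·(≡2) mod 13; (3|13)=+1, (2|13)=-1; (−1)^{1·1·6}·(+1)^1·(-1)^1 = -1.
v=11: a=11^3·(≡9), b=11^0·(≡2) mod 11; (9|11)=+1, (2|11)=-1; (−1)^{3·0·5}·(+1)^0·(-1)^3 = -1.
v=∞: 36465 > 0 and -5681 < 0  ⇒  (a,b)_∞ = +1.
v=19: a=19^0·(≡1), b=19^1·(≡6) mod 19; (1|19)=+1, (6|19)=+1; (−1)^{0·1·9}·(+1)^1·(+1)^0 = +1.
v=5: a=5^-1·(≡3), b=5^0·(≡4) mod 5; (3|5)=-1, (4|5)=+1; (−1)^{-1·0·2}·(-1)^0·(+1)^-1 = +1.
|Ram(36465, -5681)| = 4, even; anisotropic at {11, 13, 17, 23}.

[11, 13, 17, 23]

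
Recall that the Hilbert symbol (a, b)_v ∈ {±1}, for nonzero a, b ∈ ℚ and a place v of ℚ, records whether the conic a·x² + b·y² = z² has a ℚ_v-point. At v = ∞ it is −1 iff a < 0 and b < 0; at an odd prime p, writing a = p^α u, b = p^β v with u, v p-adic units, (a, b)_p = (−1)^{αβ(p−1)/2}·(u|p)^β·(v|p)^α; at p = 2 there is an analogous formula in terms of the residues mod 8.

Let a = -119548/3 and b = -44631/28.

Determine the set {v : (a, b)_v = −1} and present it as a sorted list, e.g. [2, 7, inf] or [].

[2, inf]

(a, b) ≡ (-741, -3857) mod (ℚ^×)²; places V = {2, 3, 7, 11, 13, 19, 29, ∞}.
(a,b)_∞: sgn(-741)=−, sgn(-3857)=−, so -1.
(a,b)_29: α=0, u≡16; β=1, v≡2 (mod 29); (16|29)=+1, (2|29)=-1; sign (−1)^0·+1^1·-1^0 = +1.
(a,b)_11: α=2, u≡8; β=0, v≡3 (mod 11); (8|11)=-1, (3|11)=+1; sign (−1)^0·-1^0·+1^2 = +1.
(a,b)_7: α=0, u≡4; β=-1, v≡2 (mod 7); (4|7)=+1, (2|7)=+1; sign (−1)^0·+1^-1·+1^0 = +1.
(a,b)_13: α=1, u≡7; β=0, v≡12 (mod 13); (7|13)=-1, (12|13)=+1; sign (−1)^0·-1^0·+1^1 = +1.
(a,b)_3: α=-1, u≡2; β=4, v≡1 (mod 3); (2|3)=-1, (1|3)=+1; sign (−1)^0·-1^4·+1^-1 = +1.
(a,b)_19: α=1, u≡18; β=1, v≡5 (mod 19); (18|19)=-1, (5|19)=+1; sign (−1)^1·-1^1·+1^1 = +1.
(a,b)_2: α=2, β=-2; u≡3, v≡7 (mod 8); ε(u)ε(v)=1·1, αω(v)=2·0, βω(u)=-2·1; sum ≡ 1  ⇒  -1.
Ram(-741, -3857) = {2, ∞}; no ℚ_2-point on the conic.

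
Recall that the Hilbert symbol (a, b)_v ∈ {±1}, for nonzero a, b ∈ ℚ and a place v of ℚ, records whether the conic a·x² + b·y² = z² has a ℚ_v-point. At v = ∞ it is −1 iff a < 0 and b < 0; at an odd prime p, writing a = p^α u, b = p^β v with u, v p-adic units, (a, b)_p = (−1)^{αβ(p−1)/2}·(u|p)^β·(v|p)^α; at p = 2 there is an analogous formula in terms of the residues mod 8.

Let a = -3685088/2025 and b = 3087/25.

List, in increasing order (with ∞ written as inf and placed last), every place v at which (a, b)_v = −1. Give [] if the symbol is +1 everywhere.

[7, 11]

(a, b) ≡ (-638, 7) mod (ℚ^×)²; places V = {2, 3, 5, 7, 11, 19, 29, ∞}.
(a,b)_11: α=1, u≡8; β=0, v≡6 (mod 11); (8|11)=-1, (6|11)=-1; sign (−1)^0·-1^0·-1^1 = -1.
(a,b)_19: α=2, u≡3; β=0, v≡11 (mod 19); (3|19)=-1, (11|19)=+1; sign (−1)^0·-1^0·+1^2 = +1.
(a,b)_5: α=-2, u≡2; β=-2, v≡2 (mod 5); (2|5)=-1, (2|5)=-1; sign (−1)^0·-1^-2·-1^-2 = +1.
(a,b)_29: α=1, u≡22; β=0, v≡4 (mod 29); (22|29)=+1, (4|29)=+1; sign (−1)^0·+1^0·+1^1 = +1.
(a,b)_3: α=-4, u≡1; β=2, v≡1 (mod 3); (1|3)=+1, (1|3)=+1; sign (−1)^0·+1^2·+1^-4 = +1.
(a,b)_2: α=5, β=0; u≡1, v≡7 (mod 8); ε(u)ε(v)=0·1, αω(v)=5·0, βω(u)=0·0; sum ≡ 0  ⇒  +1.
(a,b)_∞: sgn(-638)=−, sgn(7)=+, so +1.
(a,b)_7: α=0, u≡3; β=3, v≡4 (mod 7); (3|7)=-1, (4|7)=+1; sign (−1)^0·-1^3·+1^0 = -1.
|Ram(-638, 7)| = 2, even; anisotropic at {7, 11}.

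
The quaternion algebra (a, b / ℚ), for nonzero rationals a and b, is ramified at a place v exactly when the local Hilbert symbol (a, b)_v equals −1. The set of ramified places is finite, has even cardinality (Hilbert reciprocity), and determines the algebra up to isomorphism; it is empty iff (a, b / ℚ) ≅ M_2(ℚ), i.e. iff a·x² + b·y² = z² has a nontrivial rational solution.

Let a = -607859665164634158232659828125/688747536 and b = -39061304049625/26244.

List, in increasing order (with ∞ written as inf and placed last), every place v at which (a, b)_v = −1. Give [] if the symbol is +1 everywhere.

[2, 19, 23, inf]

Mod squares: a ≡ -4301, b ≡ -2185. Check v ∈ {∞, 2, 3, 5, 7, 11, 13, 17, 19, 23}.
v=∞: -4301 < 0 and -2185 < 0  ⇒  (a,b)_∞ = -1.
v=5: a=5^6·(≡1), b=5^3·(≡2) mod 5; (1|5)=+1, (2|5)=-1; (−1)^{6·3·2}·(+1)^3·(-1)^6 = +1.
v=7: a=7^2·(≡2), b=7^0·(≡3) mod 7; (2|7)=+1, (3|7)=-1; (−1)^{2·0·3}·(+1)^0·(-1)^2 = +1.
v=13: a=13^4·(≡7), b=13^2·(≡10) mod 13; (7|13)=-1, (10|13)=+1; (−1)^{4·2·6}·(-1)^2·(+1)^4 = +1.
v=2: v_2(a)=-4, v_2(b)=-2; units ≡ 3, 7 (mod 8); ε·ε+αω+βω = 1·1+-4·0+-2·1 ≡ 1  ⇒  (a,b)_2 = -1.
v=3: a=3^-16·(≡1), b=3^-8·(≡2) mod 3; (1|3)=+1, (2|3)=-1; (−1)^{-16·-8·1}·(+1)^-8·(-1)^-16 = +1.
v=23: a=23^1·(≡19), b=23^1·(≡7) mod 23; (19|23)=-1, (7|23)=-1; (−1)^{1·1·11}·(-1)^1·(-1)^1 = -1.
v=19: a=19^2·(≡3), b=19^1·(≡3) mod 19; (3|19)=-1, (3|19)=-1; (−1)^{2·1·9}·(-1)^1·(-1)^2 = -1.
v=17: a=17^5·(≡2), b=17^2·(≡13) mod 17; (2|17)=+1, (13|17)=+1; (−1)^{5·2·8}·(+1)^2·(+1)^5 = +1.
v=11: a=11^9·(≡9), b=11^4·(≡5) mod 11; (9|11)=+1, (5|11)=+1; (−1)^{9·4·5}·(+1)^4·(+1)^9 = +1.
(-4301, -2185 / ℚ) ramifies at {2, 19, 23, ∞}: a division algebra.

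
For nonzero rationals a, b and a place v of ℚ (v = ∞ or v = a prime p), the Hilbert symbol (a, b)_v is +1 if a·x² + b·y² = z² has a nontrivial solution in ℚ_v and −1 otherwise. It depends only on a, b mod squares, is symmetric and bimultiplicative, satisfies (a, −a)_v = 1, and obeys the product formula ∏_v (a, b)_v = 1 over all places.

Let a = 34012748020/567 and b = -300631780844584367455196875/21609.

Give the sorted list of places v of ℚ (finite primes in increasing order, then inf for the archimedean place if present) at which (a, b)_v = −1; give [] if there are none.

[7, 41]

Mod squares: a ≡ 70775635, b ≡ -166315. Check v ∈ {∞, 2, 3, 5, 7, 29, 31, 37, 41, 43}.
v=41: a=41^1·(≡38), b=41^2·(≡28) mod 41; (38|41)=-1, (28|41)=-1; (−1)^{1·2·20}·(-1)^2·(-1)^1 = -1.
v=5: a=5^1·(≡2), b=5^5·(≡3) mod 5; (2|5)=-1, (3|5)=-1; (−1)^{1·5·2}·(-1)^5·(-1)^1 = +1.
v=7: a=7^-1·(≡5), b=7^-4·(≡5) mod 7; (5|7)=-1, (5|7)=-1; (−1)^{-1·-4·3}·(-1)^-4·(-1)^-1 = -1.
v=29: a=29^2·(≡25), b=29^5·(≡6) mod 29; (25|29)=+1, (6|29)=+1; (−1)^{2·5·14}·(+1)^5·(+1)^2 = +1.
v=31: a=31^1·(≡14), b=31^3·(≡17) mod 31; (14|31)=+1, (17|31)=-1; (−1)^{1·3·15}·(+1)^3·(-1)^1 = +1.
v=3: a=3^-4·(≡1), b=3^-2·(≡2) mod 3; (1|3)=+1, (2|3)=-1; (−1)^{-4·-2·1}·(+1)^-2·(-1)^-4 = +1.
v=37: a=37^1·(≡32), b=37^3·(≡19) mod 37; (32|37)=-1, (19|37)=-1; (−1)^{1·3·18}·(-1)^3·(-1)^1 = +1.
v=2: v_2(a)=2, v_2(b)=0; units ≡ 3, 5 (mod 8); ε·ε+αω+βω = 1·0+2·1+0·1 ≡ 0  ⇒  (a,b)_2 = +1.
v=∞: 70775635 > 0 and -166315 < 0  ⇒  (a,b)_∞ = +1.
v=43: a=43^1·(≡3), b=43^2·(≡25) mod 43; (3|43)=-1, (25|43)=+1; (−1)^{1·2·21}·(-1)^2·(+1)^1 = +1.
|Ram(70775635, -166315)| = 2, even; anisotropic at {7, 41}.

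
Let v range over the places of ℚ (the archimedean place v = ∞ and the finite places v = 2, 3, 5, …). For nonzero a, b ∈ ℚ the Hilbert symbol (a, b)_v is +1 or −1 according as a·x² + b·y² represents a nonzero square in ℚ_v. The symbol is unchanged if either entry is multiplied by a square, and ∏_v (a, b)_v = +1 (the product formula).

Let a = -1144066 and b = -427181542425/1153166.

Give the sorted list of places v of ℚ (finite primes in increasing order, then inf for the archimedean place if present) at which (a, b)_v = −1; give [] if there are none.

(a, b) ≡ (-1144066, -49742) mod (ℚ^×)²; places V = {2, 3, 5, 7, 11, 17, 19, 23, 41, 43, ∞}.
(a,b)_2: α=1, β=-1; u≡7, v≡1 (mod 8); ε(u)ε(v)=1·0, αω(v)=1·0, βω(u)=-1·0; sum ≡ 0  ⇒  +1.
(a,b)_11: α=1, u≡10; β=1, v≡2 (mod 11); (10|11)=-1, (2|11)=-1; sign (−1)^1·-1^1·-1^1 = -1.
(a,b)_17: α=1, u≡5; β=3, v≡16 (mod 17); (5|17)=-1, (16|17)=+1; sign (−1)^0·-1^3·+1^1 = -1.
(a,b)_23: α=1, u≡7; β=0, v≡15 (mod 23); (7|23)=-1, (15|23)=-1; sign (−1)^0·-1^0·-1^1 = -1.
(a,b)_41: α=0, u≡39; β=-2, v≡20 (mod 41); (39|41)=+1, (20|41)=+1; sign (−1)^0·+1^-2·+1^0 = +1.
(a,b)_19: α=1, u≡16; β=1, v≡7 (mod 19); (16|19)=+1, (7|19)=+1; sign (−1)^1·+1^1·+1^1 = -1.
(a,b)_5: α=0, u≡4; β=2, v≡3 (mod 5); (4|5)=+1, (3|5)=-1; sign (−1)^0·+1^2·-1^0 = +1.
(a,b)_7: α=1, u≡5; β=-3, v≡3 (mod 7); (5|7)=-1, (3|7)=-1; sign (−1)^1·-1^-3·-1^1 = -1.
(a,b)_∞: sgn(-1144066)=−, sgn(-49742)=−, so -1.
(a,b)_3: α=0, u≡2; β=2, v≡1 (mod 3); (2|3)=-1, (1|3)=+1; sign (−1)^0·-1^2·+1^0 = +1.
(a,b)_43: α=0, u≡35; β=2, v≡25 (mod 43); (35|43)=+1, (25|43)=+1; sign (−1)^0·+1^2·+1^0 = +1.
Ram(-1144066, -49742) = {7, 11, 17, 19, 23, ∞}; no ℚ_7-point on the conic.

[7, 11, 17, 19, 23, inf]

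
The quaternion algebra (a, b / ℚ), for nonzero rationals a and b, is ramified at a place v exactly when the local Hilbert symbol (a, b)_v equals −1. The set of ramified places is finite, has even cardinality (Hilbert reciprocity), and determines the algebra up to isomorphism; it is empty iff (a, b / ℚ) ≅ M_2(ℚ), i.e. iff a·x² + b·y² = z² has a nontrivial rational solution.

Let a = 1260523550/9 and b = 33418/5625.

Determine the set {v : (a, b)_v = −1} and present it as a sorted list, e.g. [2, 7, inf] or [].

Mod squares: a ≡ 416702, b ≡ 682. Check v ∈ {∞, 2, 3, 5, 7, 11, 13, 31, 47}.
v=11: a=11^3·(≡3), b=11^1·(≡6) mod 11; (3|11)=+1, (6|11)=-1; (−1)^{3·1·5}·(+1)^1·(-1)^3 = +1.
v=7: a=7^0·(≡3), b=7^2·(≡6) mod 7; (3|7)=-1, (6|7)=-1; (−1)^{0·2·3}·(-1)^2·(-1)^0 = +1.
v=2: v_2(a)=1, v_2(b)=1; units ≡ 7, 5 (mod 8); ε·ε+αω+βω = 1·0+1·1+1·0 ≡ 1  ⇒  (a,b)_2 = -1.
v=31: a=31^1·(≡7), b=31^1·(≡15) mod 31; (7|31)=+1, (15|31)=-1; (−1)^{1·1·15}·(+1)^1·(-1)^1 = +1.
v=5: a=5^2·(≡3), b=5^-4·(≡2) mod 5; (3|5)=-1, (2|5)=-1; (−1)^{2·-4·2}·(-1)^-4·(-1)^2 = +1.
v=13: a=13^1·(≡9), b=13^0·(≡11) mod 13; (9|13)=+1, (11|13)=-1; (−1)^{1·0·6}·(+1)^0·(-1)^1 = -1.
v=3: a=3^-2·(≡2), b=3^-2·(≡1) mod 3; (2|3)=-1, (1|3)=+1; (−1)^{-2·-2·1}·(-1)^-2·(+1)^-2 = +1.
v=47: a=47^1·(≡41), b=47^0·(≡25) mod 47; (41|47)=-1, (25|47)=+1; (−1)^{1·0·23}·(-1)^0·(+1)^1 = +1.
v=∞: 416702 > 0 and 682 > 0  ⇒  (a,b)_∞ = +1.
(416702, 682 / ℚ) ramifies at {2, 13}: a division algebra.

[2, 13]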